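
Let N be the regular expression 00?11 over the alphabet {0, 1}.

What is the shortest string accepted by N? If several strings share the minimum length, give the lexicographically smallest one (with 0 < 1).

011

By inspection of the expression, no string of length less than 3 matches, and 011 is the lexicographically first match of length 3.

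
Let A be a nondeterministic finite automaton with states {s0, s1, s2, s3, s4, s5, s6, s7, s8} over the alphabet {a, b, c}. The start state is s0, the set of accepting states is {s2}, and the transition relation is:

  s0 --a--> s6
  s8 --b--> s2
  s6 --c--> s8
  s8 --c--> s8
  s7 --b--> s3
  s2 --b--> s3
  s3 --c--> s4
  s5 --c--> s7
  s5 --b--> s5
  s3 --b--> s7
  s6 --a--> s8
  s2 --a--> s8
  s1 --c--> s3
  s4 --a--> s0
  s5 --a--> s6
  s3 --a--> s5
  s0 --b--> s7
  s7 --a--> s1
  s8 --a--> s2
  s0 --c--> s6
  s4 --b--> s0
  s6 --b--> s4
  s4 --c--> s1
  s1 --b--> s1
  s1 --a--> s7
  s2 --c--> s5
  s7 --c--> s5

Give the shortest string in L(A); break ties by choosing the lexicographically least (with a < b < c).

aaa

A breadth-first search from s0 reaches an accepting state first via the path s0 → s6 → s8 → s2 on input aaa.
No string of length < 3 is accepted (BFS exhausts all shorter strings without reaching an accepting state), and aaa is the lexicographically least accepting string of length 3.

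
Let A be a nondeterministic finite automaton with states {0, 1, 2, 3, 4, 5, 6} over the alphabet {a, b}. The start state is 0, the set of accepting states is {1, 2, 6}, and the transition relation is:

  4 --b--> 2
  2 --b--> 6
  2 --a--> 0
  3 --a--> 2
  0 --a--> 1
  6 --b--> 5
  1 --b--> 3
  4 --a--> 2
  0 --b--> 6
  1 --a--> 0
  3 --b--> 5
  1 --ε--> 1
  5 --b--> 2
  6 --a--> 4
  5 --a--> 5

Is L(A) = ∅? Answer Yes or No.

No

The string a is accepted: the run 0 → 1 ends in the accepting state 1.
Since at least one string is accepted, L(A) is not empty.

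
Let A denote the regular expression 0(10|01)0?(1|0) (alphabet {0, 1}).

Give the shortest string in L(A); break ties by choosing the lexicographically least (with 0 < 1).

0010

By inspection of the expression, no string of length less than 4 matches, and 0010 is the lexicographically first match of length 4.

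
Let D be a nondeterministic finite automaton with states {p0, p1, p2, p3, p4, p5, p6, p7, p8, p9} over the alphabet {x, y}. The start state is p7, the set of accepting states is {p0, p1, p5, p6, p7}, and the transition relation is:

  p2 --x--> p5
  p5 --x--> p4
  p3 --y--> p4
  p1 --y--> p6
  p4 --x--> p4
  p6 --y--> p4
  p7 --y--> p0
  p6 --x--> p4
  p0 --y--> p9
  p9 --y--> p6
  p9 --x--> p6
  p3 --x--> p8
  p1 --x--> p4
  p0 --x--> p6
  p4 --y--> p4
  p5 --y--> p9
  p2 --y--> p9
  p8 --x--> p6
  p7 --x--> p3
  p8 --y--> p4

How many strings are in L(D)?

The useful subgraph on states {p0, p3, p6, p7, p8, p9} is acyclic, so L(D) is finite; the longest accepting path visits 4 useful states, giving maximum string length 3.
Counting accepting paths from p7 by length: 1 of length 0, 1 of length 1, 1 of length 2, 3 of length 3. Total 6.

6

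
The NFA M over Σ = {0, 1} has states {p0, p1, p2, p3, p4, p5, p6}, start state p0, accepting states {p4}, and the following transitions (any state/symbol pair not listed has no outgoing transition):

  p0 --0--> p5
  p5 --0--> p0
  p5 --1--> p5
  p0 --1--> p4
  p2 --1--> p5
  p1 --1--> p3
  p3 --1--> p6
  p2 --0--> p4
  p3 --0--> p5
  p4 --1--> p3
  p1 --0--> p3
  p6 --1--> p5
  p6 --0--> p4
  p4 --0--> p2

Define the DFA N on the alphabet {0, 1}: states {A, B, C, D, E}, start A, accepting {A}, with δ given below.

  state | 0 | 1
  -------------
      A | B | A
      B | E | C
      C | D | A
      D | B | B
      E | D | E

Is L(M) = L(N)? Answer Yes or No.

No

The string 001 is accepted by M but rejected by N.
So L(M) ≠ L(N).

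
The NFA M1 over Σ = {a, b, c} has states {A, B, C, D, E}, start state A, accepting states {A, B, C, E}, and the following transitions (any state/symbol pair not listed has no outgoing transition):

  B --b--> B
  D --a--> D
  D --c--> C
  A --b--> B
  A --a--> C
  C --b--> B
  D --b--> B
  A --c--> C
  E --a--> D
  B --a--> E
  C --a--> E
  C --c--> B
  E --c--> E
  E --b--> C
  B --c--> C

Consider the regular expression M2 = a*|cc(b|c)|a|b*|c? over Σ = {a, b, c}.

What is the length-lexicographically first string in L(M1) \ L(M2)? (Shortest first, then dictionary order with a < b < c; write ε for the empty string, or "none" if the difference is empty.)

The string ab is accepted by M1 but not by M2.
No shorter string lies in the difference, and ab is the lexicographically first length-2 string in L(M1) \ L(M2).

ab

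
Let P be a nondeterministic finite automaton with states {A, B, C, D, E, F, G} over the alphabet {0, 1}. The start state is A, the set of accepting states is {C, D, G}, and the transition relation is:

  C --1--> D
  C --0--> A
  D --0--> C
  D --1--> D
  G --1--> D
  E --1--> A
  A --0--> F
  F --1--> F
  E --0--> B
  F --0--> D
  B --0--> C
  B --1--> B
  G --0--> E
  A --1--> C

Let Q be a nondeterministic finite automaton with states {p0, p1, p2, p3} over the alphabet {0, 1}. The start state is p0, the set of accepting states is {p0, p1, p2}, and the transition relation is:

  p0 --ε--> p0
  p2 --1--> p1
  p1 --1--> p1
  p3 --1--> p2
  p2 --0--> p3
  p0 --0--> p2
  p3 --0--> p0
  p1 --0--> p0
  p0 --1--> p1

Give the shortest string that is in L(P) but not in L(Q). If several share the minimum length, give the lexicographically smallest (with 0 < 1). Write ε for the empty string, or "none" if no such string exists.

00

The string 00 is accepted by P but not by Q.
No shorter string lies in the difference, and 00 is the lexicographically first length-2 string in L(P) \ L(Q).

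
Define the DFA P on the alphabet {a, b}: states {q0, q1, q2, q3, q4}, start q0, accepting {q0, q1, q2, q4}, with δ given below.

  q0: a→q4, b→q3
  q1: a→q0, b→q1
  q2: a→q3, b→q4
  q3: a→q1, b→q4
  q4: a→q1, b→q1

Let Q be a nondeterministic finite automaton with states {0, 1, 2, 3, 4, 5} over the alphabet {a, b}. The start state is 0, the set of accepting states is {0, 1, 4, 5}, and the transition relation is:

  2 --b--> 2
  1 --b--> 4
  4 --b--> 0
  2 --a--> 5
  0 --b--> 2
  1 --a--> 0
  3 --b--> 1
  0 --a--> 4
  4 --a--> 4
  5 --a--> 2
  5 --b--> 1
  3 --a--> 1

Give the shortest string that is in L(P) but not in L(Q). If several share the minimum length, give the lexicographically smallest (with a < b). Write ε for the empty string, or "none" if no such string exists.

bb

The string bb is accepted by P but not by Q.
No shorter string lies in the difference, and bb is the lexicographically first length-2 string in L(P) \ L(Q).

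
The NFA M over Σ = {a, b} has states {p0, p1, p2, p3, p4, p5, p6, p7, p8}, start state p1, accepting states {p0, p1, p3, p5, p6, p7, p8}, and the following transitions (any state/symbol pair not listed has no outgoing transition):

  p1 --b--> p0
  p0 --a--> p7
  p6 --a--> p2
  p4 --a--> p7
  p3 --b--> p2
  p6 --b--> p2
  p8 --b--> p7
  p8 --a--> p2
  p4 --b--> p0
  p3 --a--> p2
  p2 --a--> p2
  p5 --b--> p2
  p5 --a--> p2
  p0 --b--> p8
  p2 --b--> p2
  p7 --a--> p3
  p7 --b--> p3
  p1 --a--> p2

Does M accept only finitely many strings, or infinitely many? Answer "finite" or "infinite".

finite

The useful states (reachable from p1 and able to reach an accepting state) are {p0, p1, p3, p7, p8}.
Restricted to these states the transition graph has no cycle, so every accepting path has bounded length and L is finite.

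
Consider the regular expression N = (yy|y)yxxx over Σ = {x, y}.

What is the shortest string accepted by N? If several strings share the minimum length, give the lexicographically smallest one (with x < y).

yyxxx

By inspection of the expression, no string of length less than 5 matches, and yyxxx is the lexicographically first match of length 5.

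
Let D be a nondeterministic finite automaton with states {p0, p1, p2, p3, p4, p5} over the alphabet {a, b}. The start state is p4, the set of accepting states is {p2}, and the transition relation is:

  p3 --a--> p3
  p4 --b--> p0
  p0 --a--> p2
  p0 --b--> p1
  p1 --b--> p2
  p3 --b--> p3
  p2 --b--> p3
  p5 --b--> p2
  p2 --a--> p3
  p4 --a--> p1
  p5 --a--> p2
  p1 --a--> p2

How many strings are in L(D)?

5

The useful subgraph on states {p0, p1, p2, p4} is acyclic, so L(D) is finite; the longest accepting path visits 4 useful states, giving maximum string length 3.
Counting accepting paths from p4 by length: 3 of length 2, 2 of length 3. Total 5.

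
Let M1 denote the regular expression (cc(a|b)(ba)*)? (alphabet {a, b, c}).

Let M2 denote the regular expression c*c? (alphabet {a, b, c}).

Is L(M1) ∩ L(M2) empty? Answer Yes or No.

No

The empty string ε is accepted by both M1 and M2.
Hence L(M1) ∩ L(M2) ≠ ∅.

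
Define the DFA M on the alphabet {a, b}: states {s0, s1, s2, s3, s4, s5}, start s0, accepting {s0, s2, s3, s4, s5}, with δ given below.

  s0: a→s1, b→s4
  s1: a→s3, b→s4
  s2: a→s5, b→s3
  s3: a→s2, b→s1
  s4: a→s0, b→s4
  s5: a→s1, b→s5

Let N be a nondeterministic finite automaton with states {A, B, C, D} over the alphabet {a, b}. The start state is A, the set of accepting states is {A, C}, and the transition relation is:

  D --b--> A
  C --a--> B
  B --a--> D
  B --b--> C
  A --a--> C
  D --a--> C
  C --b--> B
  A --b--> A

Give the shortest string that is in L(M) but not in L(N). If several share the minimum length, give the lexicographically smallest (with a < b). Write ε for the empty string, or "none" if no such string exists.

The string aa is accepted by M but not by N.
No shorter string lies in the difference, and aa is the lexicographically first length-2 string in L(M) \ L(N).

aa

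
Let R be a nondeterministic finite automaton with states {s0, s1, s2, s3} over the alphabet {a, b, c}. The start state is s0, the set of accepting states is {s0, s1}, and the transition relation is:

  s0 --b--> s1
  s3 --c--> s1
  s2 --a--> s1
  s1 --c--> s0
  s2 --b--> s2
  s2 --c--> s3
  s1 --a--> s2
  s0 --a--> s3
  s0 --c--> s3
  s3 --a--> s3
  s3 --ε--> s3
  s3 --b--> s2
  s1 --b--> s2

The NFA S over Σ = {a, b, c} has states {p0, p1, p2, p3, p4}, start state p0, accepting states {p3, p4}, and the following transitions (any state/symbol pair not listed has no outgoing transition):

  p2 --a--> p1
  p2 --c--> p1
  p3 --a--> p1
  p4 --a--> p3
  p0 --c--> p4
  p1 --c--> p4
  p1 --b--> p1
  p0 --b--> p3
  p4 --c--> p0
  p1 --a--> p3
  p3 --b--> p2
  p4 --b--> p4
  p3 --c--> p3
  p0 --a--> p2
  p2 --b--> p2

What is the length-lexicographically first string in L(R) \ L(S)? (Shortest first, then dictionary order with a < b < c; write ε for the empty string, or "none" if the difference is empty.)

The empty string ε is accepted by R but not by S.
Since ε is the unique shortest string, it is the required witness.

ε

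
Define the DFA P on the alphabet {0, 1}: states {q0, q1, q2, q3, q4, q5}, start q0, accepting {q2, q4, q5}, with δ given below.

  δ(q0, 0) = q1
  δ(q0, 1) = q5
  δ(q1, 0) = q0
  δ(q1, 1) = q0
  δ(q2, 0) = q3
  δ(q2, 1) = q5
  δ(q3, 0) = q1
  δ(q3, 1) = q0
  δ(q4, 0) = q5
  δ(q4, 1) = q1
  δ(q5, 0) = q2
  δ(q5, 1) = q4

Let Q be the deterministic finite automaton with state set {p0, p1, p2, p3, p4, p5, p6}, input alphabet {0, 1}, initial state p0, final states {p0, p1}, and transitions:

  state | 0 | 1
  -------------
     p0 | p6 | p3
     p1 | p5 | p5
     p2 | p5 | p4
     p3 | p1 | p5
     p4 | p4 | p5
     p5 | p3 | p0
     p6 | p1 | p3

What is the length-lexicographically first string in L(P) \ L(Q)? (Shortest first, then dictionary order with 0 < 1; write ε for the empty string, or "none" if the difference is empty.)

The string 1 is accepted by P but not by Q.
No shorter string lies in the difference, and 1 is the lexicographically first length-1 string in L(P) \ L(Q).

1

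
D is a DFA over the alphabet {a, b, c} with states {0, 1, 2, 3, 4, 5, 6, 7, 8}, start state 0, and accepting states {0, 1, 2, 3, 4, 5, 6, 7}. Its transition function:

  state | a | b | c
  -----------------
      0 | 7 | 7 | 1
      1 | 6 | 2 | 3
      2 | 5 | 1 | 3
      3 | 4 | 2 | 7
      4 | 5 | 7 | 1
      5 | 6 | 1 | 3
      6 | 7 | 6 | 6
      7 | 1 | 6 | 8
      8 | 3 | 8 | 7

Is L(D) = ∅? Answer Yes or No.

The empty string ε is accepted: the run 0 ends in the accepting state 0.
Since at least one string is accepted, L(D) is not empty.

No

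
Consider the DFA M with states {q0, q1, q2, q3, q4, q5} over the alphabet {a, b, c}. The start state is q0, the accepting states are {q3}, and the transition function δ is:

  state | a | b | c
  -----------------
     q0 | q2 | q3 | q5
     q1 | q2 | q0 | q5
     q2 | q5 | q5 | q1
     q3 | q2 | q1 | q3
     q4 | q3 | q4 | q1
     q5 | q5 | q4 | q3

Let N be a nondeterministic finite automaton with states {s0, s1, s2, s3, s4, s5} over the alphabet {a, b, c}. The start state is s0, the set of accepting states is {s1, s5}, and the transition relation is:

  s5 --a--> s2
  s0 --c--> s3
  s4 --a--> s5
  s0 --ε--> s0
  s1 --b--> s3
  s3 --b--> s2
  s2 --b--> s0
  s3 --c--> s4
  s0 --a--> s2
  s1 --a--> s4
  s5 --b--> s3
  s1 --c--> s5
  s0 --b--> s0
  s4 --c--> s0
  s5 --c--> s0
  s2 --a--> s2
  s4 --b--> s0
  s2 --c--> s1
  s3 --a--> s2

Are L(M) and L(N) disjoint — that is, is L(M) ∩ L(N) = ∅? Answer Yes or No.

No

The string aac is accepted by both M and N.
Hence L(M) ∩ L(N) ≠ ∅.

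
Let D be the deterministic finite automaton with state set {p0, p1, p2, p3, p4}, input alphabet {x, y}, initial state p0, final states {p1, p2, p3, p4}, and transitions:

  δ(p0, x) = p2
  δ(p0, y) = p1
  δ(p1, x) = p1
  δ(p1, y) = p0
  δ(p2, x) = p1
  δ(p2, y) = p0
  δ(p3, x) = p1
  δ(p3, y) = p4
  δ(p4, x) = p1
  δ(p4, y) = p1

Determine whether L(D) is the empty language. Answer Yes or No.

The string x is accepted: the run p0 → p2 ends in the accepting state p2.
Since at least one string is accepted, L(D) is not empty.

No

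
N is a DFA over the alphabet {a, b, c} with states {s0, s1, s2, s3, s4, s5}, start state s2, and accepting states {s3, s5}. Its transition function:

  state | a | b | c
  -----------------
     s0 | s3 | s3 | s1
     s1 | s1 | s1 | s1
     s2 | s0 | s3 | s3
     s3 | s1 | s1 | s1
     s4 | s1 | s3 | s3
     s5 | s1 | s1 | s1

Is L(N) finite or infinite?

finite

The useful states (reachable from s2 and able to reach an accepting state) are {s0, s2, s3}.
Restricted to these states the transition graph has no cycle, so every accepting path has bounded length and L is finite.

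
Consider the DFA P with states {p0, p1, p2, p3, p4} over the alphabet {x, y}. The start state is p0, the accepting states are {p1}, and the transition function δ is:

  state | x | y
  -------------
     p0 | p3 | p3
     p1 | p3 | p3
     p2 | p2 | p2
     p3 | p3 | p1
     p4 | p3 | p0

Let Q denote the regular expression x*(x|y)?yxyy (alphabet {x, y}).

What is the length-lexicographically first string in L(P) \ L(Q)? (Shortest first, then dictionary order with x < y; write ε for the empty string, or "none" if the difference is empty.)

The string xy is accepted by P but not by Q.
No shorter string lies in the difference, and xy is the lexicographically first length-2 string in L(P) \ L(Q).

xy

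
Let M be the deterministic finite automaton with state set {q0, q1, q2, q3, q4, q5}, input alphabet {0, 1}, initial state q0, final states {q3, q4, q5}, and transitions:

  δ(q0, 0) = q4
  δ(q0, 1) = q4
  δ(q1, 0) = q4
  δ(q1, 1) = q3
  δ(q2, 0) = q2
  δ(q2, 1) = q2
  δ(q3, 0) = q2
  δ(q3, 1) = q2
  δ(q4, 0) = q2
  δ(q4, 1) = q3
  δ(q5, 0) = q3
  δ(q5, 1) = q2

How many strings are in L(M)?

4

The useful subgraph on states {q0, q3, q4} is acyclic, so L(M) is finite; the longest accepting path visits 3 useful states, giving maximum string length 2.
Counting accepting paths from q0 by length: 2 of length 1, 2 of length 2. Total 4.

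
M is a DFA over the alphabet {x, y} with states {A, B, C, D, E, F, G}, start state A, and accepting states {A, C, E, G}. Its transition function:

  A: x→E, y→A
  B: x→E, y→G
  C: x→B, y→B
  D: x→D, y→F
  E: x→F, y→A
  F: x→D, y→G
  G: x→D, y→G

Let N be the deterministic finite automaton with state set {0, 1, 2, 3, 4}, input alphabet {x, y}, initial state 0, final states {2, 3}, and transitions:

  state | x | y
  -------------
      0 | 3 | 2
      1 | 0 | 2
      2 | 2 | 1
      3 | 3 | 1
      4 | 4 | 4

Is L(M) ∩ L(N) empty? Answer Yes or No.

The string x is accepted by both M and N.
Hence L(M) ∩ L(N) ≠ ∅.

No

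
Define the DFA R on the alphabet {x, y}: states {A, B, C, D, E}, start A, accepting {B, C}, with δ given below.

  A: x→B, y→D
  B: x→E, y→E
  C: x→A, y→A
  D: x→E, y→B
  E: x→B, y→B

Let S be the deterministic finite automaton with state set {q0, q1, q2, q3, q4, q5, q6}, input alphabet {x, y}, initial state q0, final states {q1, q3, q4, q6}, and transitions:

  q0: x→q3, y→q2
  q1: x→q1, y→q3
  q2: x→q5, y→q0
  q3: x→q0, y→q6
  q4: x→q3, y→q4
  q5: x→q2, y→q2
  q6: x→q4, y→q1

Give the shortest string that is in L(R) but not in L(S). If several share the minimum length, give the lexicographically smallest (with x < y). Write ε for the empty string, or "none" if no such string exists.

The string yy is accepted by R but not by S.
No shorter string lies in the difference, and yy is the lexicographically first length-2 string in L(R) \ L(S).

yy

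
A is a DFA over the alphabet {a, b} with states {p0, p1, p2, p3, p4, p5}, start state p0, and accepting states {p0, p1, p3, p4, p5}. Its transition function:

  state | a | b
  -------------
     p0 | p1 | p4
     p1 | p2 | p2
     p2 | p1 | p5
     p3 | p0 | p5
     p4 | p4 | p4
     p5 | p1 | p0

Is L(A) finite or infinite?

State p1 is reachable from the start and can reach an accepting state, and it lies on the cycle p1 → p2 → p1.
Traversing that cycle any number of times yields accepted strings of unbounded length, so the language is infinite.

infinite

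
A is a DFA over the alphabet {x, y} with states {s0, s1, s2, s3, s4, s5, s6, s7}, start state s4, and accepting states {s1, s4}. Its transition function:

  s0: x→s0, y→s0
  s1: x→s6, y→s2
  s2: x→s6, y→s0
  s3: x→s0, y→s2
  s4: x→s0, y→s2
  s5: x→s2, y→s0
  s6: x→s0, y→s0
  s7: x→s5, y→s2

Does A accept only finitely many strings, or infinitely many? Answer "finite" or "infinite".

The useful states (reachable from s4 and able to reach an accepting state) are {s4}.
Restricted to these states the transition graph has no cycle, so every accepting path has bounded length and L is finite.

finite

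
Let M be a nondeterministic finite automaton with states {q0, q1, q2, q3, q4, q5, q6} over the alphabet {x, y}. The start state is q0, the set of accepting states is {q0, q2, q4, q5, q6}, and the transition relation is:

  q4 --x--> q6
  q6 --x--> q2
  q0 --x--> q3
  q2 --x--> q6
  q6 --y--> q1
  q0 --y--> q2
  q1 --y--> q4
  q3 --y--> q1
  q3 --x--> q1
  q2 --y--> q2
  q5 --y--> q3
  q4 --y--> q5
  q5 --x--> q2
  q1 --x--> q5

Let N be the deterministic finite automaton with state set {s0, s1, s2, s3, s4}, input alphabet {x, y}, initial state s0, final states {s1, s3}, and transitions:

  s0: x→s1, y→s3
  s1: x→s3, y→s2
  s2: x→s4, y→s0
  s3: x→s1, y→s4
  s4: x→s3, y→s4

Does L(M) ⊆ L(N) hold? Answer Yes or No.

The empty string ε is in L(M) but not in L(N).
So L(M) ⊄ L(N).

No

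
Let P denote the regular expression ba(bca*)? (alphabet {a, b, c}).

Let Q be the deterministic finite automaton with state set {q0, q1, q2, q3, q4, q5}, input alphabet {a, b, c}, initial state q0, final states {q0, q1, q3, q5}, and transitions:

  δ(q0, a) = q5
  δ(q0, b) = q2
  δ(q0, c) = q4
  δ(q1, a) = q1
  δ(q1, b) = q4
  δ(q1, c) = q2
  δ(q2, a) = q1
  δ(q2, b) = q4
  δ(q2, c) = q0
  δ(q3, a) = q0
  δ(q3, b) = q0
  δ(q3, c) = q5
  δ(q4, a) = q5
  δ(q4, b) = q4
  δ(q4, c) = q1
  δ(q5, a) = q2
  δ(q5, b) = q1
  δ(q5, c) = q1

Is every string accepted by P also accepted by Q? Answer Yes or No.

Yes

Converting the expression P to a DFA (subset construction, then merging equivalent states) gives the minimal DFA with states {p0, p1, p2, p3, p4, p5}, start state p0, accepting states {p3, p5} and transitions p0: a→p1, b→p2, c→p1; p1: a→p1, b→p1, c→p1; p2: a→p3, b→p1, c→p1; p3: a→p1, b→p4, c→p1; p4: a→p1, b→p1, c→p5; p5: a→p5, b→p1, c→p1.
Exploring the product automaton P × Q from the start pair (p0, q0), following both machines on each input symbol, reaches 10 state pairs: (p0, q0), (p1, q5), (p2, q2), (p1, q4), (p1, q2), (p1, q1), (p3, q1), (p1, q0), (p4, q4), (p5, q1).
P accepts in {p3, p5} and Q accepts in {q0, q1, q3, q5}. The reachable pairs whose P-component is accepting are (p3, q1), (p5, q1); in each of them the Q-component is accepting too, so the product for L(P) \ L(Q) (P-component accepting, Q-component rejecting) has no reachable accepting pair and the difference is empty.
Hence every string in L(P) is also in L(Q).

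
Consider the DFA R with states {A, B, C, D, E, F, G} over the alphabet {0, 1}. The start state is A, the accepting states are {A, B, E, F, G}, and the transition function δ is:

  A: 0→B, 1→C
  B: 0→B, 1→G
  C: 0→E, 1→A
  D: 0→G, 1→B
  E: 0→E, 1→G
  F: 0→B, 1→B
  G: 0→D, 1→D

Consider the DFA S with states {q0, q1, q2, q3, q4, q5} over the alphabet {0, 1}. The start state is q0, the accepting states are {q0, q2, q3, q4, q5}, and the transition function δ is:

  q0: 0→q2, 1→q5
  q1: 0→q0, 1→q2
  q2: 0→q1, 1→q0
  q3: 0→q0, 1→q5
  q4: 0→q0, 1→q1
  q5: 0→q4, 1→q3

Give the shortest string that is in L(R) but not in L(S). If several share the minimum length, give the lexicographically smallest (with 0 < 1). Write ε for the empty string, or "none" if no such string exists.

00

The string 00 is accepted by R but not by S.
No shorter string lies in the difference, and 00 is the lexicographically first length-2 string in L(R) \ L(S).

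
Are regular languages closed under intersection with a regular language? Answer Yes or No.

This is a special case of closure under intersection: the product of the two DFAs, accepting on F₁ × F₂, recognises the intersection.
So the regular languages are closed under intersection with a regular language.

Yes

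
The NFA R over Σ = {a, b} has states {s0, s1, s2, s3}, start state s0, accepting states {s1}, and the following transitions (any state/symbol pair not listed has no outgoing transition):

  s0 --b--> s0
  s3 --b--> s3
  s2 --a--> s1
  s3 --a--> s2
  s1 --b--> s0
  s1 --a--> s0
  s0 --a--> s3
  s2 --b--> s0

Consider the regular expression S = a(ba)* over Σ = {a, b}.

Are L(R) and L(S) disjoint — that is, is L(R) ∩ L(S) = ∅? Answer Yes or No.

Yes

Converting the expression S to a DFA (subset construction, then merging equivalent states) gives the minimal DFA with states {r0, r1, r2}, start state r0, accepting states {r1} and transitions r0: a→r1, b→r2; r1: a→r2, b→r0; r2: a→r2, b→r2.
Exploring the product automaton R × S from the start pair (s0, r0), following both machines on each input symbol, reaches 8 state pairs: (s0, r0), (s3, r1), (s0, r2), (s2, r2), (s3, r0), (s3, r2), (s1, r2), (s2, r1).
R accepts in {s1} and S accepts in {r1}; no reachable pair has both components accepting, so no string drives both machines to acceptance simultaneously and L(R) ∩ L(S) = ∅.
So no string is accepted by both, and the intersection is empty.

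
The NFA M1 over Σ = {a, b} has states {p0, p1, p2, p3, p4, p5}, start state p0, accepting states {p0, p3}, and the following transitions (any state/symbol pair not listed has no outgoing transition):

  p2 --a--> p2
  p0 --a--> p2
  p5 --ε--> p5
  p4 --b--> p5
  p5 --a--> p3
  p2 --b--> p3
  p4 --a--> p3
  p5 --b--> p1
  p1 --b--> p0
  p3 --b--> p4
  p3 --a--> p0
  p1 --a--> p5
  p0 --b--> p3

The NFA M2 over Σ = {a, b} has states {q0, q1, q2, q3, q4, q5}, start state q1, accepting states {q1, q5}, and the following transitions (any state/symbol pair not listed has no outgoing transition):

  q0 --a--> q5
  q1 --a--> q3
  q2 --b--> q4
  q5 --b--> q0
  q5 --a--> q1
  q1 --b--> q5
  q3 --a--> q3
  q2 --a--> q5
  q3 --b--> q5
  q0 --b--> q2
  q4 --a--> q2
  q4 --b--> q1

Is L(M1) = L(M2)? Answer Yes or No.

Exploring the product automaton M1 × M2 from the start pair (p0, q1), following both machines on each input symbol, reaches 6 state pairs: (p0, q1), (p2, q3), (p3, q5), (p4, q0), (p5, q2), (p1, q4).
M1 accepts in {p0, p3} and M2 accepts in {q1, q5}. In every reachable pair the two components are either both accepting — (p0, q1), (p3, q5) — or both non-accepting, so no string is accepted by exactly one of the machines: L(M1) \ L(M2) and L(M2) \ L(M1) are both empty.
Hence every string is accepted by M1 iff it is accepted by M2, and the two languages coincide.

Yes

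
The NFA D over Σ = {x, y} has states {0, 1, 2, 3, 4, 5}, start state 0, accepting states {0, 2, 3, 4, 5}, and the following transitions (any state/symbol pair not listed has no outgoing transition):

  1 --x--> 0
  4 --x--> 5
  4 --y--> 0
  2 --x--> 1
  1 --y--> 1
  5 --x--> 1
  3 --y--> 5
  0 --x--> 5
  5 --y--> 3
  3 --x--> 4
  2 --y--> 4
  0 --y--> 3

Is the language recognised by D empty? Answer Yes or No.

No

The empty string ε is accepted: the run 0 ends in the accepting state 0.
Since at least one string is accepted, L(D) is not empty.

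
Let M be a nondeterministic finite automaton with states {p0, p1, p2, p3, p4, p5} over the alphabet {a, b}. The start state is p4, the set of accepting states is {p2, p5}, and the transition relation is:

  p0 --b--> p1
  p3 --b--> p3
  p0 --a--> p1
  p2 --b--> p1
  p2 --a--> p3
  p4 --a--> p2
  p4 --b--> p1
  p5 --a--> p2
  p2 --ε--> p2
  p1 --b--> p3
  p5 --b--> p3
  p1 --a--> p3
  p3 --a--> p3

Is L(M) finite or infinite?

finite

The useful states (reachable from p4 and able to reach an accepting state) are {p2, p4}.
Restricted to these states the transition graph has no cycle, so every accepting path has bounded length and L is finite.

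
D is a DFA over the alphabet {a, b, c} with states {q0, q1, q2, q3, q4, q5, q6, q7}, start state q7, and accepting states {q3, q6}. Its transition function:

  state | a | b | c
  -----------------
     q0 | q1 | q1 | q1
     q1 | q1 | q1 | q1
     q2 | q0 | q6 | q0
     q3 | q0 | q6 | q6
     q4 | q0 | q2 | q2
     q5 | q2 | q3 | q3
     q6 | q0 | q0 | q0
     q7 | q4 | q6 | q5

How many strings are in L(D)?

10

The useful subgraph on states {q2, q3, q4, q5, q6, q7} is acyclic, so L(D) is finite; the longest accepting path visits 4 useful states, giving maximum string length 3.
Counting accepting paths from q7 by length: 1 of length 1, 2 of length 2, 7 of length 3. Total 10.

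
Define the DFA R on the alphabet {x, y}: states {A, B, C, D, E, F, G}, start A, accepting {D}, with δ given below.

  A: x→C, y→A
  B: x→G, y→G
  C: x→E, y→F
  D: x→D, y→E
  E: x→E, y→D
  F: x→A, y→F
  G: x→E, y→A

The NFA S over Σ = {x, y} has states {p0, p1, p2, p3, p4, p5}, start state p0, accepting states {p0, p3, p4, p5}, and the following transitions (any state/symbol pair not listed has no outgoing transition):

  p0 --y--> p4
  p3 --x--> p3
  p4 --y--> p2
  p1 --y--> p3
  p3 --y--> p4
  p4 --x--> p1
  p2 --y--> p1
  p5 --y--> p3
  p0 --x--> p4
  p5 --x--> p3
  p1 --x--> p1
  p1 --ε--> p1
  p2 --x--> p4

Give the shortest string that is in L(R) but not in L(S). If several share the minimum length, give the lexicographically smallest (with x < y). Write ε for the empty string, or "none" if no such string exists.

xxyyy

The string xxyyy is accepted by R but not by S.
No shorter string lies in the difference, and xxyyy is the lexicographically first length-5 string in L(R) \ L(S).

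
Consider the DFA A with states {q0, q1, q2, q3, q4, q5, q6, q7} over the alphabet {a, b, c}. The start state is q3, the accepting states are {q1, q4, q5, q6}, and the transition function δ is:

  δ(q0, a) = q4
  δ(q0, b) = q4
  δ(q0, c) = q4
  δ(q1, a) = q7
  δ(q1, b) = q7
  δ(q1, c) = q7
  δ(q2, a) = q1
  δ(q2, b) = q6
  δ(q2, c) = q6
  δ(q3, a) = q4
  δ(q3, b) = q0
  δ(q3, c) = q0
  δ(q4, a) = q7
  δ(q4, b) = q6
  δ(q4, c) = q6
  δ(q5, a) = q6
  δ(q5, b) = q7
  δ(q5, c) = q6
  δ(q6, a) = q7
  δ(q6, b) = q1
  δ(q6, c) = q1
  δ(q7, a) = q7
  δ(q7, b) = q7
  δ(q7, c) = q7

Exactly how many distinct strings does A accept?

49

The useful subgraph on states {q0, q1, q3, q4, q6} is acyclic, so L(A) is finite; the longest accepting path visits 5 useful states, giving maximum string length 4.
Counting accepting paths from q3 by length: 1 of length 1, 8 of length 2, 16 of length 3, 24 of length 4. Total 49.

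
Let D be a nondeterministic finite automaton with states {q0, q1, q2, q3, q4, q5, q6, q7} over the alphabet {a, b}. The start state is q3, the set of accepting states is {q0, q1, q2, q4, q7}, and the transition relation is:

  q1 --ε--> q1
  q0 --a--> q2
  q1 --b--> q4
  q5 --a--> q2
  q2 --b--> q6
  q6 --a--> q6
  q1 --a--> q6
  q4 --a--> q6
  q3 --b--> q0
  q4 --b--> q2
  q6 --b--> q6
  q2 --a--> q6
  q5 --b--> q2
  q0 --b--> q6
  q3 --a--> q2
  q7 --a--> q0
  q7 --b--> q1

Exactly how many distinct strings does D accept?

The useful subgraph on states {q0, q2, q3} is acyclic, so L(D) is finite; the longest accepting path visits 3 useful states, giving maximum string length 2.
Counting accepting paths from q3 by length: 2 of length 1, 1 of length 2. Total 3.

3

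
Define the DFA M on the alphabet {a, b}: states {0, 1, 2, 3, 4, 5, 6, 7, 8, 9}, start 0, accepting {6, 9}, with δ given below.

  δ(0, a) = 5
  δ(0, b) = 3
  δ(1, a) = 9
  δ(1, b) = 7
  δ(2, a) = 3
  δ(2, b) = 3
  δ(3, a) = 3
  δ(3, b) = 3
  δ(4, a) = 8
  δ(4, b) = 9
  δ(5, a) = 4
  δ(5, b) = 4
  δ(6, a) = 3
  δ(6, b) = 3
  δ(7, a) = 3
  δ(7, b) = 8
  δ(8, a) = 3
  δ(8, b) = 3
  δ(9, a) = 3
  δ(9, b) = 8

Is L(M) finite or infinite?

The useful states (reachable from 0 and able to reach an accepting state) are {0, 4, 5, 9}.
Restricted to these states the transition graph has no cycle, so every accepting path has bounded length and L is finite.

finite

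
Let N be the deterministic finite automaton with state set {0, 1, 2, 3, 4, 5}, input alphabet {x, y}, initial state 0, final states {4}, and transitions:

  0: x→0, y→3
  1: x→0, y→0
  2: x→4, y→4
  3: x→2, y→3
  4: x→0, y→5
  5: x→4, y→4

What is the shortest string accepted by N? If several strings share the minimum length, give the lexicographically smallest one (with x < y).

yxx

A breadth-first search from 0 reaches an accepting state first via the path 0 → 3 → 2 → 4 on input yxx.
No string of length < 3 is accepted (BFS exhausts all shorter strings without reaching an accepting state), and yxx is the lexicographically least accepting string of length 3.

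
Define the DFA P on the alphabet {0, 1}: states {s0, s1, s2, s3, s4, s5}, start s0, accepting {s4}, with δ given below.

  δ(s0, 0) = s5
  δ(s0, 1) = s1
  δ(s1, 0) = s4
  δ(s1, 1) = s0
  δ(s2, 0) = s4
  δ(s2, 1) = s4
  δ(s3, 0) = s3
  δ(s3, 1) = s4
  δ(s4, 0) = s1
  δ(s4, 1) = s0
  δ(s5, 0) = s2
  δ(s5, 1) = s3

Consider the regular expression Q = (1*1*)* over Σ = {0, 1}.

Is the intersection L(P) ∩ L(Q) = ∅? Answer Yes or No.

Converting the expression Q to a DFA (subset construction, then merging equivalent states) gives the minimal DFA with states {q0, q1}, start state q0, accepting states {q0} and transitions q0: 0→q1, 1→q0; q1: 0→q1, 1→q1.
Exploring the product automaton P × Q from the start pair (s0, q0), following both machines on each input symbol, reaches 8 state pairs: (s0, q0), (s5, q1), (s1, q0), (s2, q1), (s3, q1), (s4, q1), (s1, q1), (s0, q1).
P accepts in {s4} and Q accepts in {q0}; no reachable pair has both components accepting, so no string drives both machines to acceptance simultaneously and L(P) ∩ L(Q) = ∅.
So no string is accepted by both, and the intersection is empty.

Yes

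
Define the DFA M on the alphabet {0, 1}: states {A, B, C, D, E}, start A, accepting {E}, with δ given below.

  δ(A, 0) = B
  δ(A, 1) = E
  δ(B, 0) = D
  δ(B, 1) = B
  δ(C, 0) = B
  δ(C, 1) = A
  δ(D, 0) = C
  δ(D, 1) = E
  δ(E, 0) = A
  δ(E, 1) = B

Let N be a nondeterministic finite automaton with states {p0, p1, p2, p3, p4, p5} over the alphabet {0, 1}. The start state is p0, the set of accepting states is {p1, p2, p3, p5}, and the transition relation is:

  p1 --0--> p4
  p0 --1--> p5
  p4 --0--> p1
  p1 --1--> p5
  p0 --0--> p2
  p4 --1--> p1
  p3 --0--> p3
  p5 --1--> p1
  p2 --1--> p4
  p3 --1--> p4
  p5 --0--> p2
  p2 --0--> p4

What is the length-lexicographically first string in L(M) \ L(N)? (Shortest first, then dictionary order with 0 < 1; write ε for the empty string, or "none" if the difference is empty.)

The string 101 is accepted by M but not by N.
No shorter string lies in the difference, and 101 is the lexicographically first length-3 string in L(M) \ L(N).

101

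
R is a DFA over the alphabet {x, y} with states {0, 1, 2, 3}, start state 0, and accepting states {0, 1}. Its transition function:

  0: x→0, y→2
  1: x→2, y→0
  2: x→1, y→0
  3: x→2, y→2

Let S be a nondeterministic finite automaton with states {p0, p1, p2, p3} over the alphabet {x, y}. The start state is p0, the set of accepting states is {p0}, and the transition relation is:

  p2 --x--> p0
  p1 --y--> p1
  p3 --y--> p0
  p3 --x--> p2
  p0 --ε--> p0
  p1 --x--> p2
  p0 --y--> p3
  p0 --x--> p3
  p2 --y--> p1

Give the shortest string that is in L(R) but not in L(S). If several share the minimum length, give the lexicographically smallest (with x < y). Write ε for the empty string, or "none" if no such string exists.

x

The string x is accepted by R but not by S.
No shorter string lies in the difference, and x is the lexicographically first length-1 string in L(R) \ L(S).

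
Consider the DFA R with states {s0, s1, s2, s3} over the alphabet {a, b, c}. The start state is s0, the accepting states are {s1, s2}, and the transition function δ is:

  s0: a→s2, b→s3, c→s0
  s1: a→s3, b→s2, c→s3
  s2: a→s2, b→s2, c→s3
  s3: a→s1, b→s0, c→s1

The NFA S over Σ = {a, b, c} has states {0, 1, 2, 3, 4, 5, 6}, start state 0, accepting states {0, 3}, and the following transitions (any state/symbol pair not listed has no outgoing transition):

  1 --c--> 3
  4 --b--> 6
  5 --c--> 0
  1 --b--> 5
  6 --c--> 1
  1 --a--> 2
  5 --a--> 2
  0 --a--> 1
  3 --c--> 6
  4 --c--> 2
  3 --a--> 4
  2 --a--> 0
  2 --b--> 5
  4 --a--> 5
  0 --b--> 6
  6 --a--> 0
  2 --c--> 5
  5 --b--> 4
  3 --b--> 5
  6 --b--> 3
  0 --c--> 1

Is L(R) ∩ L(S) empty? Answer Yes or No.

No

The string ba is accepted by both R and S.
Hence L(R) ∩ L(S) ≠ ∅.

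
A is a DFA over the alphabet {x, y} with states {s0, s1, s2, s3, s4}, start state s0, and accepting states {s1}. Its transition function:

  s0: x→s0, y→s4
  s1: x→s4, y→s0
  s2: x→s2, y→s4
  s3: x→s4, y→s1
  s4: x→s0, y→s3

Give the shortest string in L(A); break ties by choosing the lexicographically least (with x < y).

A breadth-first search from s0 reaches an accepting state first via the path s0 → s4 → s3 → s1 on input yyy.
No string of length < 3 is accepted (BFS exhausts all shorter strings without reaching an accepting state), and yyy is the lexicographically least accepting string of length 3.

yyy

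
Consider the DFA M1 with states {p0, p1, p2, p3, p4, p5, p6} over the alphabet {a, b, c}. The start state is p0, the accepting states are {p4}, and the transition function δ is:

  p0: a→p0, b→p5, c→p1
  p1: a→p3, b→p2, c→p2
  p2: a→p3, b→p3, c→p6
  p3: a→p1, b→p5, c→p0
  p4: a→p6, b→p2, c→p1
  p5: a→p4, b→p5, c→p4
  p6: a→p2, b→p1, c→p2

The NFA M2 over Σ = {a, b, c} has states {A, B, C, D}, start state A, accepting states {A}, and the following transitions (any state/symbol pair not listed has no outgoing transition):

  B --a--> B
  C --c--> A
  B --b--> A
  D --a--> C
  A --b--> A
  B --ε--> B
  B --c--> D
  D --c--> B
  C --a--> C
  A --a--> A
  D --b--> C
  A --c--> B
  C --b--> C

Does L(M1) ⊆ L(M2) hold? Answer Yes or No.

No

The string bc is in L(M1) but not in L(M2).
So L(M1) ⊄ L(M2).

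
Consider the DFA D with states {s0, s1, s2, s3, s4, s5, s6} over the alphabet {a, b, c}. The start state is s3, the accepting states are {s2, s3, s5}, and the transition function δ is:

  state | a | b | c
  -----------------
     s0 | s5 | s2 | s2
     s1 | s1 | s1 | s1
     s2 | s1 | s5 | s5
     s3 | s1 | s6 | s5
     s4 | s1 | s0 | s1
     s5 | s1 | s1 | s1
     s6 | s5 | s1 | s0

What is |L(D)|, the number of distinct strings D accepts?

10

The useful subgraph on states {s0, s2, s3, s5, s6} is acyclic, so L(D) is finite; the longest accepting path visits 5 useful states, giving maximum string length 4.
Counting accepting paths from s3 by length: 1 of length 0, 1 of length 1, 1 of length 2, 3 of length 3, 4 of length 4. Total 10.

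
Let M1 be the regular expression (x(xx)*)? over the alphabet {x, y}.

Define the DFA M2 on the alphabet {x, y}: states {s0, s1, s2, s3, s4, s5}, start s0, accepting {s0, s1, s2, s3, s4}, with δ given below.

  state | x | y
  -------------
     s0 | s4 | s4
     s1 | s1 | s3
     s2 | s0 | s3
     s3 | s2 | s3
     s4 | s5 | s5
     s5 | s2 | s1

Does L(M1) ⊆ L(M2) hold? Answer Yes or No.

Converting the expression M1 to a DFA (subset construction, then merging equivalent states) gives the minimal DFA with states {r0, r1, r2, r3}, start state r0, accepting states {r0, r1} and transitions r0: x→r1, y→r2; r1: x→r3, y→r2; r2: x→r2, y→r2; r3: x→r1, y→r2.
Exploring the product automaton M1 × M2 from the start pair (r0, s0), following both machines on each input symbol, reaches 11 state pairs: (r0, s0), (r1, s4), (r2, s4), (r3, s5), (r2, s5), (r1, s2), (r2, s1), (r2, s2), (r3, s0), (r2, s3), (r2, s0).
M1 accepts in {r0, r1} and M2 accepts in {s0, s1, s2, s3, s4}. The reachable pairs whose M1-component is accepting are (r0, s0), (r1, s4), (r1, s2); in each of them the M2-component is accepting too, so the product for L(M1) \ L(M2) (M1-component accepting, M2-component rejecting) has no reachable accepting pair and the difference is empty.
Hence every string in L(M1) is also in L(M2).

Yes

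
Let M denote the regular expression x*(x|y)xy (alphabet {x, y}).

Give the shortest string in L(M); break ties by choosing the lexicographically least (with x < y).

By inspection of the expression, no string of length less than 3 matches, and xxy is the lexicographically first match of length 3.

xxy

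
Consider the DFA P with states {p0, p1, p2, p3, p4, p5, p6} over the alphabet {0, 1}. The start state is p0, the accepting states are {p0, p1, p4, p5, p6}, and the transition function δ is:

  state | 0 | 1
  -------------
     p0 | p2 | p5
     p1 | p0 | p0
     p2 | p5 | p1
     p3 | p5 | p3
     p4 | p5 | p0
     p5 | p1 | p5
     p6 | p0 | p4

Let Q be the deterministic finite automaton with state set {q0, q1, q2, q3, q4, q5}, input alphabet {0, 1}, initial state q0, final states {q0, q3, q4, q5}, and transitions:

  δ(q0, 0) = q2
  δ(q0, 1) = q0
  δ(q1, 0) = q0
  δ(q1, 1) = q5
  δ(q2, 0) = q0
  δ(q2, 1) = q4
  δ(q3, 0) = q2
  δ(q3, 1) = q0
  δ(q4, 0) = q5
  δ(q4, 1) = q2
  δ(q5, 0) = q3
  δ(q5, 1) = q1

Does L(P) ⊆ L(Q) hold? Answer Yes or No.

No

The string 10 is in L(P) but not in L(Q).
So L(P) ⊄ L(Q).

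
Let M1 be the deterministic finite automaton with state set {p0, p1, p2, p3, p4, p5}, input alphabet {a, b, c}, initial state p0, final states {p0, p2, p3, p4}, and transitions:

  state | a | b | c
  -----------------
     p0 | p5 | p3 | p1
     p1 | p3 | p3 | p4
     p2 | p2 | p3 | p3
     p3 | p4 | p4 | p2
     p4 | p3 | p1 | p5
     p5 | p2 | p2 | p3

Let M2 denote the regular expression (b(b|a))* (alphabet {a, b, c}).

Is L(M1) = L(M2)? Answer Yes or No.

The string b is accepted by M1 but rejected by M2.
So L(M1) ≠ L(M2).

No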